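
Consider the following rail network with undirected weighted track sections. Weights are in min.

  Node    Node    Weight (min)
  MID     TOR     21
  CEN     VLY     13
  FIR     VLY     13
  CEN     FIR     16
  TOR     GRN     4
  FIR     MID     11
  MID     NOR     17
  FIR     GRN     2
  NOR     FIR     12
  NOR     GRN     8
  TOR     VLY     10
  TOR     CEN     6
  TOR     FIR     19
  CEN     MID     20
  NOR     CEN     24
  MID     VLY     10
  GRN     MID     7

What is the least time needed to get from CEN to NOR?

Compare a few routes:
CEN - TOR - GRN - NOR: 6+4+8 = 18
CEN - NOR: 24 = 24
Cheapest is CEN - TOR - GRN - NOR at 18 min.

18 min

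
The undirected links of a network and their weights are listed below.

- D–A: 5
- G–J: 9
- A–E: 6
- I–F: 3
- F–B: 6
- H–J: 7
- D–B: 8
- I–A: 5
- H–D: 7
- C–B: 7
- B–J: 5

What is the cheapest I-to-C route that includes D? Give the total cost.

Shortest I→D: I → A → D = 10
Shortest D→C: D → B → C = 15
Total via D: 10 + 15 = 25.

25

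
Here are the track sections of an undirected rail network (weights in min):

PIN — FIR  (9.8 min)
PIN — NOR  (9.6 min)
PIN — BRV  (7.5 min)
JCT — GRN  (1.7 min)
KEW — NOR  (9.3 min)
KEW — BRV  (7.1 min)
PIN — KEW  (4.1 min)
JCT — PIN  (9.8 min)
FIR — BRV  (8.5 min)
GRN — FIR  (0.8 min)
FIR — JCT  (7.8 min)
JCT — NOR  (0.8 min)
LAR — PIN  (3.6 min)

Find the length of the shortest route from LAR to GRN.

14.2 min

Settle nodes by increasing distance from LAR:
LAR: 0
PIN: 3.6  (via LAR)
KEW: 7.7  (via PIN)
BRV: 11.1  (via PIN)
NOR: 13.2  (via PIN)
JCT: 13.4  (via PIN)
FIR: 13.4  (via PIN)
GRN: 14.2  (via FIR)
Shortest route: LAR → PIN → FIR → GRN = 14.2 min.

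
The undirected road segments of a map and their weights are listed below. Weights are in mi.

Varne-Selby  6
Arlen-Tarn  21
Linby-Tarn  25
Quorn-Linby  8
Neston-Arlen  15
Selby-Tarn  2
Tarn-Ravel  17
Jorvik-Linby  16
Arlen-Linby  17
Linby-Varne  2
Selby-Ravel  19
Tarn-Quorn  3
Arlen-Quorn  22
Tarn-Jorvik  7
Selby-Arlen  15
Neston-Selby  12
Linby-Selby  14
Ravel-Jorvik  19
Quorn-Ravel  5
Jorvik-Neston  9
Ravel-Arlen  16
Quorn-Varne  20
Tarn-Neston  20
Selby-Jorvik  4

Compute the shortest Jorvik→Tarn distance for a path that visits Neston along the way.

Best Jorvik to Neston: Jorvik–Neston costing 9
Best Neston to Tarn: Neston–Selby–Tarn costing 14
Total via Neston: 9 + 14 = 23 mi.

23 mi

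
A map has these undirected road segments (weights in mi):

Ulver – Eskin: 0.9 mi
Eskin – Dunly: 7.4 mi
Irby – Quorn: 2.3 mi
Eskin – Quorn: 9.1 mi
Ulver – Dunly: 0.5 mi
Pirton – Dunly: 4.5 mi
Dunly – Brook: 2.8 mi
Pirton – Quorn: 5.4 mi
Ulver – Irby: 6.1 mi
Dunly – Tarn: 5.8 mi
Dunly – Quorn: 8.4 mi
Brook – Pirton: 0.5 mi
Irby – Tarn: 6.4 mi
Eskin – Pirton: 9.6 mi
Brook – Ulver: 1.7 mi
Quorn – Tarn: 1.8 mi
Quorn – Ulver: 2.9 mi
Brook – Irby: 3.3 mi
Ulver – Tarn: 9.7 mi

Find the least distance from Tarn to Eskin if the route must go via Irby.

Shortest Tarn→Irby: Tarn–Quorn–Irby = 4.1
Best Irby to Eskin: Irby–Brook–Ulver–Eskin costing 5.9
Total via Irby: 4.1 + 5.9 = 10 mi.

10 mi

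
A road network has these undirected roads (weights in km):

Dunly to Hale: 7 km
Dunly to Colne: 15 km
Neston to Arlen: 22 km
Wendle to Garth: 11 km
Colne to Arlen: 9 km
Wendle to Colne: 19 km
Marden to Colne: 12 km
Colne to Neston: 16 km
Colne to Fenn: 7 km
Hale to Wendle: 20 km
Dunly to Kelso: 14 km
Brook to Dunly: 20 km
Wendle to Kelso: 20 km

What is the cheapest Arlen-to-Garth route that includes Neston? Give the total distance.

68 km

Best Arlen to Neston: Arlen → Neston costing 22
Shortest Neston→Garth: Neston → Colne → Wendle → Garth = 46
Total via Neston: 22 + 46 = 68 km.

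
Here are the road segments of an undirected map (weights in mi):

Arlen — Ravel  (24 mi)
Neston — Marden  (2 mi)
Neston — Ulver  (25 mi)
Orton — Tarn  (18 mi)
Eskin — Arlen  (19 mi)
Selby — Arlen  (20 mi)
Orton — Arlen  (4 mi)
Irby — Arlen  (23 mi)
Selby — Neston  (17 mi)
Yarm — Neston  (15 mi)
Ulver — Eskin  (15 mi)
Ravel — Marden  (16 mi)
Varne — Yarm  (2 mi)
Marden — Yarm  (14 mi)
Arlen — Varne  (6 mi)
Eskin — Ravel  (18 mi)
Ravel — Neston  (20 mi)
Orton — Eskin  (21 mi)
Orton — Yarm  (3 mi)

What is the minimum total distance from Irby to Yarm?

Settle nodes by increasing distance from Irby:
Irby: 0
Arlen: 23  (via Irby)
Orton: 27  (via Arlen)
Varne: 29  (via Arlen)
Yarm: 30  (via Orton)
Shortest route: Irby–Arlen–Orton–Yarm = 30 mi.

30 mi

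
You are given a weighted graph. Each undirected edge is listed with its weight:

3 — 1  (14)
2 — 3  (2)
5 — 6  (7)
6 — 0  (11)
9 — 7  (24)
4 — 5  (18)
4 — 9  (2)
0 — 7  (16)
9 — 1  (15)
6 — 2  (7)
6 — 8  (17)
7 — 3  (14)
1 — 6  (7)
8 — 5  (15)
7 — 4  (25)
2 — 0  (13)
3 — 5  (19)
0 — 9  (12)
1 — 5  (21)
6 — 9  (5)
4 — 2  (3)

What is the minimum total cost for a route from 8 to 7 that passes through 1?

Shortest 8→1: 8 → 6 → 1 = 24
Best 1 to 7: 1 → 3 → 7 costing 28
Total via 1: 24 + 28 = 52.

52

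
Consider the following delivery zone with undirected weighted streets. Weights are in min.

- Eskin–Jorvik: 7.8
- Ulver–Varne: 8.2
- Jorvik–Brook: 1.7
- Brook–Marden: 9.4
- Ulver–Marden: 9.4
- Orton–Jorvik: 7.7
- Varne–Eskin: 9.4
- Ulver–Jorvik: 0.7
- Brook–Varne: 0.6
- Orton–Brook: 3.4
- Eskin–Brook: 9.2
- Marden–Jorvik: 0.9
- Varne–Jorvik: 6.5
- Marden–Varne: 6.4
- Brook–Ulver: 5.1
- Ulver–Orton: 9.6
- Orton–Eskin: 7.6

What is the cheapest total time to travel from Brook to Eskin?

Compare a few routes:
Brook–Varne–Eskin: 0.6+9.4 = 10
Brook–Eskin: 9.2 = 9.2
Brook–Jorvik–Eskin: 1.7+7.8 = 9.5
The minimum is 9.2 min via Brook–Eskin.

9.2 min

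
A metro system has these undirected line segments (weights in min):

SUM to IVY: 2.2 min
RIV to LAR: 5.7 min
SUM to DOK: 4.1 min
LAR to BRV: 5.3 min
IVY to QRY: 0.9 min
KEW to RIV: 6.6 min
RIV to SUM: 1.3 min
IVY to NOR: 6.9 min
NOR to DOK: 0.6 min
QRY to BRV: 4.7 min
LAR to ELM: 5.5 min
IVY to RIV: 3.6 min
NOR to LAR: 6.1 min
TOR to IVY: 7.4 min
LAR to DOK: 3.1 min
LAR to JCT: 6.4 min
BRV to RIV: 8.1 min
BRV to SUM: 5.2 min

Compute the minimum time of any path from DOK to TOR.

13.7 min

Settle nodes by increasing distance from DOK:
DOK: 0
NOR: 0.6  (via DOK)
LAR: 3.1  (via DOK)
SUM: 4.1  (via DOK)
RIV: 5.4  (via SUM)
IVY: 6.3  (via SUM)
QRY: 7.2  (via IVY)
BRV: 8.4  (via LAR)
ELM: 8.6  (via LAR)
JCT: 9.5  (via LAR)
KEW: 12  (via RIV)
TOR: 13.7  (via IVY)
Shortest route: DOK → SUM → IVY → TOR = 13.7 min.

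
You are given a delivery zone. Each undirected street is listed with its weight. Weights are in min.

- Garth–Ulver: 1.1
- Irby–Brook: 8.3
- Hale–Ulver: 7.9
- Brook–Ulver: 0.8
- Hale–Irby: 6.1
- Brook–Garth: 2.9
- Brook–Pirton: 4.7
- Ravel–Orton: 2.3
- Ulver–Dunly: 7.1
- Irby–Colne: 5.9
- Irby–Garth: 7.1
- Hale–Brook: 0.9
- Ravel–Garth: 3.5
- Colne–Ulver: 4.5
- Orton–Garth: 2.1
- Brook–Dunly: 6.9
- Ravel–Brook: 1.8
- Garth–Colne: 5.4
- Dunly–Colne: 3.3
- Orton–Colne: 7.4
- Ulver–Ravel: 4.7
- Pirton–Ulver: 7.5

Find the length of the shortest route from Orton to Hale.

Candidate routes:
Orton → Garth → Ulver → Brook → Hale: 2.1+1.1+0.8+0.9 = 4.9
Orton → Garth → Ravel → Brook → Hale: 2.1+3.5+1.8+0.9 = 8.3
Orton → Ravel → Brook → Hale: 2.3+1.8+0.9 = 5
Orton → Garth → Brook → Hale: 2.1+2.9+0.9 = 5.9
Cheapest is Orton → Garth → Ulver → Brook → Hale at 4.9 min.

4.9 min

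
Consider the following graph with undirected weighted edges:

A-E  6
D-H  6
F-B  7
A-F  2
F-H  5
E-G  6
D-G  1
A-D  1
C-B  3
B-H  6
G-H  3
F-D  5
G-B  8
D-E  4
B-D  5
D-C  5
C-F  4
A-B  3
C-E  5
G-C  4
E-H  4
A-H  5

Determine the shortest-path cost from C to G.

Compare a few routes:
C–B–A–D–G: 3+3+1+1 = 8
C–D–G: 5+1 = 6
C–G: 4 = 4
The minimum is 4 via C–G.

4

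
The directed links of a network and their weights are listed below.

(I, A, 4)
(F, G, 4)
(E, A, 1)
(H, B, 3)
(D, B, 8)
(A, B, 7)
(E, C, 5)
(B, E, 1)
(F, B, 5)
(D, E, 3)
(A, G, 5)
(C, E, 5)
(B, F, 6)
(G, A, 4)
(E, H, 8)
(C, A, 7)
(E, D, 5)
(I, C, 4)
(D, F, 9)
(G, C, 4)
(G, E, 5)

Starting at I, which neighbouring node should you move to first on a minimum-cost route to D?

Enumerating some paths:
I–A–G–E–D: 4+5+5+5 = 19
I–C–E–D: 4+5+5 = 14
I–A–B–E–D: 4+7+1+5 = 17
The minimum is 14 via I–C–E–D.
So from I the first move is to C.

C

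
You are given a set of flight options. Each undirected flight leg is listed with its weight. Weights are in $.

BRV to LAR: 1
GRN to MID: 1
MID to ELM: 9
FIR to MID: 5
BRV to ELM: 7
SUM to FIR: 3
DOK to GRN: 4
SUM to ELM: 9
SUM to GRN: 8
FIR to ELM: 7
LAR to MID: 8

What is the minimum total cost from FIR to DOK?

$10

Settle nodes by increasing distance from FIR:
FIR: 0
SUM: 3  (via FIR)
MID: 5  (via FIR)
GRN: 6  (via MID)
ELM: 7  (via FIR)
DOK: 10  (via GRN)
Shortest route: FIR → MID → GRN → DOK = $10.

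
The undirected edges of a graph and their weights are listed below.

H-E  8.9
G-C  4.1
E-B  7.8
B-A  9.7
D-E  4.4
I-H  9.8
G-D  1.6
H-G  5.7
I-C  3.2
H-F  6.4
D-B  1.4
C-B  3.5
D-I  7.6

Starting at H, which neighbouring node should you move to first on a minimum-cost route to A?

G

Candidate routes:
H → E → D → B → A: 8.9+4.4+1.4+9.7 = 24.4
H → I → C → B → A: 9.8+3.2+3.5+9.7 = 26.2
H → G → D → B → A: 5.7+1.6+1.4+9.7 = 18.4
H → G → C → B → A: 5.7+4.1+3.5+9.7 = 23
The minimum is 18.4 via H → G → D → B → A.
So from H the first move is to G.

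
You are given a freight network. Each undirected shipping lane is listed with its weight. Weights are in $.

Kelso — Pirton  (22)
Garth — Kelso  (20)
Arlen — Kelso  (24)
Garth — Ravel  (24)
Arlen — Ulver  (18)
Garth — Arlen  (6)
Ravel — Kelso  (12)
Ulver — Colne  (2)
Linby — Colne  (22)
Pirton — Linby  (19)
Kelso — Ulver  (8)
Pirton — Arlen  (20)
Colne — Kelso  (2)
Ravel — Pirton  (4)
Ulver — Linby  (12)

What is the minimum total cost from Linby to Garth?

Settle nodes by increasing distance from Linby:
Linby: 0
Ulver: 12  (via Linby)
Colne: 14  (via Ulver)
Kelso: 16  (via Colne)
Pirton: 19  (via Linby)
Ravel: 23  (via Pirton)
Arlen: 30  (via Ulver)
Garth: 36  (via Kelso)
Shortest route: Linby → Ulver → Colne → Kelso → Garth = $36.

$36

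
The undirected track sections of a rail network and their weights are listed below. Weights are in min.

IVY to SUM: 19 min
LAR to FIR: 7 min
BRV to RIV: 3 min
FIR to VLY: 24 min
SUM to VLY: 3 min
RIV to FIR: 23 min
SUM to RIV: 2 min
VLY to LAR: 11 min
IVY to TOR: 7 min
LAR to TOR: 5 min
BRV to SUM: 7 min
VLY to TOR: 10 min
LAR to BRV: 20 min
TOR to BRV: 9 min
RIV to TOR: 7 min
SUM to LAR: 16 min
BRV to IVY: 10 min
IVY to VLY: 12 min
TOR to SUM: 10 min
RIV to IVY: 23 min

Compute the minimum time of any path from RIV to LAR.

Shortest distances from RIV:
RIV: 0
SUM: 2  (via RIV)
BRV: 3  (via RIV)
VLY: 5  (via SUM)
TOR: 7  (via RIV)
LAR: 12  (via TOR)
Shortest route: RIV–TOR–LAR = 12 min.

12 min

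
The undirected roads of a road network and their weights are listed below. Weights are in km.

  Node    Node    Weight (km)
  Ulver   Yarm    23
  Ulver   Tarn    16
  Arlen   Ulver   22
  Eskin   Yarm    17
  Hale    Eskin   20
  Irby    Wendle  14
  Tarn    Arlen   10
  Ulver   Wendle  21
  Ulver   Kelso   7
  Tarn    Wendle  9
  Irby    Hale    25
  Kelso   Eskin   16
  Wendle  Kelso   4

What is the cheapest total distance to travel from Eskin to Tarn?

29 km

Settle nodes by increasing distance from Eskin:
Eskin: 0
Kelso: 16  (via Eskin)
Yarm: 17  (via Eskin)
Hale: 20  (via Eskin)
Wendle: 20  (via Kelso)
Ulver: 23  (via Kelso)
Tarn: 29  (via Wendle)
Shortest route: Eskin → Kelso → Wendle → Tarn = 29 km.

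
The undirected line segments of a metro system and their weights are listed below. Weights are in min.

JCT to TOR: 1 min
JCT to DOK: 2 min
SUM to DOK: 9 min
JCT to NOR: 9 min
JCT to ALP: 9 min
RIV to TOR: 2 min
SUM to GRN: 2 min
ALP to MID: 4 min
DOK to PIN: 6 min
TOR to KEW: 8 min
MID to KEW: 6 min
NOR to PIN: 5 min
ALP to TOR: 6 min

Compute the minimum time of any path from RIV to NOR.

Enumerating some paths:
RIV–TOR–ALP–JCT–NOR: 2+6+9+9 = 26
RIV–TOR–JCT–DOK–PIN–NOR: 2+1+2+6+5 = 16
RIV–TOR–JCT–NOR: 2+1+9 = 12
Cheapest is RIV–TOR–JCT–NOR at 12 min.

12 min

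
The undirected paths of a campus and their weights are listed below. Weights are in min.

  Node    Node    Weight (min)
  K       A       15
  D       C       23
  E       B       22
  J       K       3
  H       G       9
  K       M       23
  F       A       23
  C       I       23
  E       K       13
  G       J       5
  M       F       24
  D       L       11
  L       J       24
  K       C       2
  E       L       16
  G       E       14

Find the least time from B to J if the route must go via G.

Shortest B→G: B–E–G = 36
Best G to J: G–J costing 5
Total via G: 36 + 5 = 41 min.

41 min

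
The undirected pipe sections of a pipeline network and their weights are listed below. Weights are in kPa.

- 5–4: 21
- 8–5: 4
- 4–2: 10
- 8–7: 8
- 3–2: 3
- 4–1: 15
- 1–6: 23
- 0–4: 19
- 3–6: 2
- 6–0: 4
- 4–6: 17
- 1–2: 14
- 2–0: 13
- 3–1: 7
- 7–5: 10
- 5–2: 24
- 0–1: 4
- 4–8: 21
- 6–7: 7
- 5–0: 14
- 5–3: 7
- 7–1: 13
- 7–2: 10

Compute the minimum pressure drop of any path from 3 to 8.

Enumerating some paths:
3–5–8: 7+4 = 11
3–2–7–8: 3+10+8 = 21
3–6–7–8: 2+7+8 = 17
The minimum is 11 kPa via 3–5–8.

11 kPa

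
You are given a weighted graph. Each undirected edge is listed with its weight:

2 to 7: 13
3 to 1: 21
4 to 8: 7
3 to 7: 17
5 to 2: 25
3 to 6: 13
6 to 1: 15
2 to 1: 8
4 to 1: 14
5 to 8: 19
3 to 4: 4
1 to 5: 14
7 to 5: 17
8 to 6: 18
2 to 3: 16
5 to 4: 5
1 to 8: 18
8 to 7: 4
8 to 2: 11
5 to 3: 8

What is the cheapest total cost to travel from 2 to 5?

22

Candidate routes:
2 → 8 → 4 → 5: 11+7+5 = 23
2 → 1 → 5: 8+14 = 22
Cheapest is 2 → 1 → 5 at 22.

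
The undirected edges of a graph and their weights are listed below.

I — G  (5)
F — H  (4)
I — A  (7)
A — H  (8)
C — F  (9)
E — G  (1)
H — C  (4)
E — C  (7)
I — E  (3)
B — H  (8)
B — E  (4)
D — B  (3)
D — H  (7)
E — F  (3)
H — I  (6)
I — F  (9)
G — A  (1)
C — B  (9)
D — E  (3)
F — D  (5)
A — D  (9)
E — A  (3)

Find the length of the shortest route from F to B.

Compare a few routes:
F → D → B: 5+3 = 8
F → E → B: 3+4 = 7
The minimum is 7 via F → E → B.

7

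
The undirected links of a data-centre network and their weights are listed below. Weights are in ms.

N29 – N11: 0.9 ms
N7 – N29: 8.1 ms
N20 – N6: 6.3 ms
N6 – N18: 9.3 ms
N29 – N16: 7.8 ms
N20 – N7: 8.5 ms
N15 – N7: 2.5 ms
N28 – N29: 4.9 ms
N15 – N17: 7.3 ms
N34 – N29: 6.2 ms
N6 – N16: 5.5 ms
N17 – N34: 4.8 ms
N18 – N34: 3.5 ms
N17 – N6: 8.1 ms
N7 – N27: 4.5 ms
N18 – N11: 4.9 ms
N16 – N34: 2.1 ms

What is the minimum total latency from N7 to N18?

Shortest distances from N7:
N7: 0
N15: 2.5  (via N7)
N27: 4.5  (via N7)
N29: 8.1  (via N7)
N20: 8.5  (via N7)
N11: 9  (via N29)
N17: 9.8  (via N15)
N28: 13  (via N29)
N18: 13.9  (via N11)
Shortest route: N7–N29–N11–N18 = 13.9 ms.

13.9 ms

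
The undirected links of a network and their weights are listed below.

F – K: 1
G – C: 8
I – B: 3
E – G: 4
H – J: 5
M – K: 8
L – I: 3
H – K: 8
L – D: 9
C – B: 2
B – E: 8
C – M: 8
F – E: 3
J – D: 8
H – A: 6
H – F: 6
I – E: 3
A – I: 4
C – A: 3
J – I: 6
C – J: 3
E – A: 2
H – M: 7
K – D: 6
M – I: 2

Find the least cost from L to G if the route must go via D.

23

Best L to D: L–D costing 9
Best D to G: D–K–F–E–G costing 14
Total via D: 9 + 14 = 23.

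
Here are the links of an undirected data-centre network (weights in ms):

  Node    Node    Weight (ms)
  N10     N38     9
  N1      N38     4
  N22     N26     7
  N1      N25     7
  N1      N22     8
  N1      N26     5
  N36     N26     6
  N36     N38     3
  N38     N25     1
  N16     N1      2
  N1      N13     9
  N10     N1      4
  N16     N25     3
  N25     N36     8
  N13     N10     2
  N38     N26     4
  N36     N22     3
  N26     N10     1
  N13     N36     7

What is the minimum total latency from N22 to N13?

Running Dijkstra from N22:
N22: 0
N36: 3  (via N22)
N38: 6  (via N36)
N25: 7  (via N38)
N26: 7  (via N22)
N10: 8  (via N26)
N1: 8  (via N22)
N13: 10  (via N36)
Shortest route: N22–N36–N13 = 10 ms.

10 ms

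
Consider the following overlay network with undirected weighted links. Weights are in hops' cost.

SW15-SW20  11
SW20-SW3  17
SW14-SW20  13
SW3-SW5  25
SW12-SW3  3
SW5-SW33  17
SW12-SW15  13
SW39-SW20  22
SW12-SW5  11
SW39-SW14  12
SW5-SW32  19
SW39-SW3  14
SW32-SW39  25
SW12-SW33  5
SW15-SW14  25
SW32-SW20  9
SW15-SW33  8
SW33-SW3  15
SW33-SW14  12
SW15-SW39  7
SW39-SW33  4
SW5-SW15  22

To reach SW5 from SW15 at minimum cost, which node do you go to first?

Enumerating some paths:
SW15 - SW12 - SW5: 13+11 = 24
SW15 - SW5: 22 = 22
SW15 - SW33 - SW12 - SW5: 8+5+11 = 24
Cheapest is SW15 - SW5 at 22 hops' cost.
So from SW15 the first move is to SW5.

SW5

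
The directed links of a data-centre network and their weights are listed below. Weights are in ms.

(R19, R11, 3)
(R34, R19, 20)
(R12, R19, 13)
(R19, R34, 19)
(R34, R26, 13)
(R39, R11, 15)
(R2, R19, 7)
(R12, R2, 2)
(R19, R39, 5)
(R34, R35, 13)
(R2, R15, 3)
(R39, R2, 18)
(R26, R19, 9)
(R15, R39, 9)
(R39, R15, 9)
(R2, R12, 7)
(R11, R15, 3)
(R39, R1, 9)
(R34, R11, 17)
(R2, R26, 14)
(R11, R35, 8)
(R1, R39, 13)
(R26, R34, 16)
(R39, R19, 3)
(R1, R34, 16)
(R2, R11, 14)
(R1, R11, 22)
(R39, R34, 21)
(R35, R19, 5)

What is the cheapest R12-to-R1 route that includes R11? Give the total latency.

33 ms

Shortest R12→R11: R12 → R2 → R19 → R11 = 12
Shortest R11→R1: R11 → R15 → R39 → R1 = 21
Total via R11: 12 + 21 = 33 ms.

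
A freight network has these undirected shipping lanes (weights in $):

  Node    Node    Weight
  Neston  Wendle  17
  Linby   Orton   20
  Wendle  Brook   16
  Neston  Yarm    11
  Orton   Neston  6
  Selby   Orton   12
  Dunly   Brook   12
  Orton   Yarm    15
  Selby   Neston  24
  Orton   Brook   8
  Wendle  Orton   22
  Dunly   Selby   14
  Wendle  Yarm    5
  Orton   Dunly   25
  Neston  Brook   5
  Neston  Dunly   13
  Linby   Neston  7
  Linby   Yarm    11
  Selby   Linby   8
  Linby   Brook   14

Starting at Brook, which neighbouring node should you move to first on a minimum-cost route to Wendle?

Enumerating some paths:
Brook–Neston–Yarm–Wendle: 5+11+5 = 21
Brook–Wendle: 16 = 16
The minimum is $16 via Brook–Wendle.
So from Brook the first move is to Wendle.

Wendle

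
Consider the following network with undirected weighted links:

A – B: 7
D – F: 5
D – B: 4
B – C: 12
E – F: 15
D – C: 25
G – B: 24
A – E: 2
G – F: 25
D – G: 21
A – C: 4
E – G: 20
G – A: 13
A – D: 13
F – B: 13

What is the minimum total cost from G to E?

Running Dijkstra from G:
G: 0
A: 13  (via G)
E: 15  (via A)
Shortest route: G–A–E = 15.

15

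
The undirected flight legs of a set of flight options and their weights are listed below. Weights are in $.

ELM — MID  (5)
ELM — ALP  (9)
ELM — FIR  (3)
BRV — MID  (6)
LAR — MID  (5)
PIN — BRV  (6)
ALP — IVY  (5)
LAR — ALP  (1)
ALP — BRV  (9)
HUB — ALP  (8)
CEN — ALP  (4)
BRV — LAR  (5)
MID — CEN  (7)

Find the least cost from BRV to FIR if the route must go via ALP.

Best BRV to ALP: BRV → LAR → ALP costing 6
Best ALP to FIR: ALP → ELM → FIR costing 12
Total via ALP: 6 + 12 = $18.

$18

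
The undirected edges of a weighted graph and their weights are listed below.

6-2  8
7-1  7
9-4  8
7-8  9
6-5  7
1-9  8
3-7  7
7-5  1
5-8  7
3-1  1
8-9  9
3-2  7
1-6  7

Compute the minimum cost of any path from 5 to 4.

Enumerating some paths:
5 - 8 - 9 - 4: 7+9+8 = 24
5 - 7 - 3 - 1 - 9 - 4: 1+7+1+8+8 = 25
5 - 7 - 8 - 9 - 4: 1+9+9+8 = 27
Cheapest is 5 - 8 - 9 - 4 at 24.

24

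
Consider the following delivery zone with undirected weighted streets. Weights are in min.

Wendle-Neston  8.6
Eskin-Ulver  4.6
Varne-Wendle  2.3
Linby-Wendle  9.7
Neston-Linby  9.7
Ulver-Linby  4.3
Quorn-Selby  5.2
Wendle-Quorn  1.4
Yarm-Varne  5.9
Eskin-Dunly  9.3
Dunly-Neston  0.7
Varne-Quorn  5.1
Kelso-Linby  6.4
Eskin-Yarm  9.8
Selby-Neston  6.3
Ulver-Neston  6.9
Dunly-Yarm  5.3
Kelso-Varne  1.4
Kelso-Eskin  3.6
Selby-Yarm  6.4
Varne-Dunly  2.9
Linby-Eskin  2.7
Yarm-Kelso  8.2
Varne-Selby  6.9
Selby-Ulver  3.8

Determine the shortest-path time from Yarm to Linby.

12.5 min

Shortest distances from Yarm:
Yarm: 0
Dunly: 5.3  (via Yarm)
Varne: 5.9  (via Yarm)
Neston: 6  (via Dunly)
Selby: 6.4  (via Yarm)
Kelso: 7.3  (via Varne)
Wendle: 8.2  (via Varne)
Quorn: 9.6  (via Wendle)
Eskin: 9.8  (via Yarm)
Ulver: 10.2  (via Selby)
Linby: 12.5  (via Eskin)
Shortest route: Yarm–Eskin–Linby = 12.5 min.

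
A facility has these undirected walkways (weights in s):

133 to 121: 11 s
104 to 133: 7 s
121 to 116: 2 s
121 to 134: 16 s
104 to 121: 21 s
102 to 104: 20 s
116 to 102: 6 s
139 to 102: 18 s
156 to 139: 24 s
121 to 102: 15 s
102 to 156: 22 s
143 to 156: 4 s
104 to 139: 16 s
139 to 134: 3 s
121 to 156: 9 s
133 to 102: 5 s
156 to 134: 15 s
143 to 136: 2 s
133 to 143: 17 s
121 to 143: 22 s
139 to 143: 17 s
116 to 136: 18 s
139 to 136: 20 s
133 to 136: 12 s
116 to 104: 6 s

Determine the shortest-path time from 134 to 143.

19 s

Compare a few routes:
134 → 156 → 143: 15+4 = 19
134 → 139 → 136 → 143: 3+20+2 = 25
134 → 139 → 143: 3+17 = 20
134 → 121 → 156 → 143: 16+9+4 = 29
The minimum is 19 s via 134 → 156 → 143.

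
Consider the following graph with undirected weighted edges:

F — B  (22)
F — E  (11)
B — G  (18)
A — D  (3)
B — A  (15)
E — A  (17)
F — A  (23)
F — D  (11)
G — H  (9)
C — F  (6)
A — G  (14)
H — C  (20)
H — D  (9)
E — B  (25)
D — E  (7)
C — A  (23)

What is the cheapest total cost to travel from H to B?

27

Settle nodes by increasing distance from H:
H: 0
D: 9  (via H)
G: 9  (via H)
A: 12  (via D)
E: 16  (via D)
C: 20  (via H)
F: 20  (via D)
B: 27  (via G)
Shortest route: H–G–B = 27.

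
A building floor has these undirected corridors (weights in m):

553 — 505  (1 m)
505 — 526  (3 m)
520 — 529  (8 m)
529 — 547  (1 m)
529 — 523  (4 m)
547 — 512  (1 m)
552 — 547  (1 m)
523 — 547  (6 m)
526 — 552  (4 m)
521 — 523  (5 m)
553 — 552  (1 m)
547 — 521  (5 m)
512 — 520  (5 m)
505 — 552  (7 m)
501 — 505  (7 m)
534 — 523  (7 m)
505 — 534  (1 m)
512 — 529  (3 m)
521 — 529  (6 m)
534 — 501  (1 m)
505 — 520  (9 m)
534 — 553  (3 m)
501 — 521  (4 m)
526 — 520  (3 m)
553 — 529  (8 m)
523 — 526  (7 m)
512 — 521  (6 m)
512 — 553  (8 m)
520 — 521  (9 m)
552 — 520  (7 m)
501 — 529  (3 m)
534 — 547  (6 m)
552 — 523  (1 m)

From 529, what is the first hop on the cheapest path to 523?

547

Enumerating some paths:
529 - 523: 4 = 4
529 - 512 - 547 - 552 - 523: 3+1+1+1 = 6
529 - 547 - 552 - 523: 1+1+1 = 3
Cheapest is 529 - 547 - 552 - 523 at 3 m.
So from 529 the first move is to 547.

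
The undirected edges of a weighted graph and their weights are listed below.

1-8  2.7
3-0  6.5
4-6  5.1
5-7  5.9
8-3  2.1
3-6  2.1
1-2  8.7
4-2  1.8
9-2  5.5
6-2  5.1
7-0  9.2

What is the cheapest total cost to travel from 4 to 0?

13.7

Compare a few routes:
4–2–1–8–3–0: 1.8+8.7+2.7+2.1+6.5 = 21.8
4–2–6–3–0: 1.8+5.1+2.1+6.5 = 15.5
4–6–2–1–8–3–0: 5.1+5.1+8.7+2.7+2.1+6.5 = 30.2
4–6–3–0: 5.1+2.1+6.5 = 13.7
Cheapest is 4–6–3–0 at 13.7.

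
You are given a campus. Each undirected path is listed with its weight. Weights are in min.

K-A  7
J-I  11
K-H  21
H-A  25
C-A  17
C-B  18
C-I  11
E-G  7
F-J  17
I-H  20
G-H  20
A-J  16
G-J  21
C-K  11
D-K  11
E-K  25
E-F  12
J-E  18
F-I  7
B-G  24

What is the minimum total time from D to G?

43 min

Candidate routes:
D–K–H–G: 11+21+20 = 52
D–K–E–G: 11+25+7 = 43
The minimum is 43 min via D–K–E–G.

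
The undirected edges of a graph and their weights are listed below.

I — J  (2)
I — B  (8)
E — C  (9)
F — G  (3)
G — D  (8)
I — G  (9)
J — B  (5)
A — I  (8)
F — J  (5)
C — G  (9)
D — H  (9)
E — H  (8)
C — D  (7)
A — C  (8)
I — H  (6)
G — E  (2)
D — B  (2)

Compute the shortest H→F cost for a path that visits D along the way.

20

Best H to D: H–D costing 9
Best D to F: D–G–F costing 11
Total via D: 9 + 11 = 20.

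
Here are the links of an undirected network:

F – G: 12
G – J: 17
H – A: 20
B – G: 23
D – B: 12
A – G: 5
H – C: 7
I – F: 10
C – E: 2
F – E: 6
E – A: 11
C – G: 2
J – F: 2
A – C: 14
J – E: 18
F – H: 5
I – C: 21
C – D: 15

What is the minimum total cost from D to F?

Shortest distances from D:
D: 0
B: 12  (via D)
C: 15  (via D)
E: 17  (via C)
G: 17  (via C)
A: 22  (via G)
H: 22  (via C)
F: 23  (via E)
Shortest route: D–C–E–F = 23.

23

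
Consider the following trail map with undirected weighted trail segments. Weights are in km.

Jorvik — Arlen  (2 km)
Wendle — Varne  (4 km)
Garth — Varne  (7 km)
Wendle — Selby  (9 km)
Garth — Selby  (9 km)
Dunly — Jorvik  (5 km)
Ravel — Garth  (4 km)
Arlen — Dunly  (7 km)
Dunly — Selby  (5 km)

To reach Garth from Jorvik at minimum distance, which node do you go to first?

Dunly

Enumerating some paths:
Jorvik–Arlen–Dunly–Selby–Garth: 2+7+5+9 = 23
Jorvik–Dunly–Selby–Garth: 5+5+9 = 19
Cheapest is Jorvik–Dunly–Selby–Garth at 19 km.
So from Jorvik the first move is to Dunly.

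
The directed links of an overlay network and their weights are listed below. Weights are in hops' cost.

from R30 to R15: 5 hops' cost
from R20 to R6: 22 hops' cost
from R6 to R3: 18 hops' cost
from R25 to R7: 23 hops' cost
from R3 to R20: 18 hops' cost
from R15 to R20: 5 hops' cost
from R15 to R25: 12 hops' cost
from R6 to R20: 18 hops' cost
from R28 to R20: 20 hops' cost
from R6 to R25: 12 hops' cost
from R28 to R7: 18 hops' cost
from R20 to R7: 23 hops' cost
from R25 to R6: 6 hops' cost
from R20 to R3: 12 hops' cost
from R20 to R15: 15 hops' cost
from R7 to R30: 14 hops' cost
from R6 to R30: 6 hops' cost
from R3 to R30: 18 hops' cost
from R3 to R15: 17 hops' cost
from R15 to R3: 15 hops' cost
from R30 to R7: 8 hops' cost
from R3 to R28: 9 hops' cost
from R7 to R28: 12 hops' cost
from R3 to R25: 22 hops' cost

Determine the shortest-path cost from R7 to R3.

34 hops' cost

Enumerating some paths:
R7 → R30 → R15 → R20 → R3: 14+5+5+12 = 36
R7 → R30 → R15 → R3: 14+5+15 = 34
Cheapest is R7 → R30 → R15 → R3 at 34 hops' cost.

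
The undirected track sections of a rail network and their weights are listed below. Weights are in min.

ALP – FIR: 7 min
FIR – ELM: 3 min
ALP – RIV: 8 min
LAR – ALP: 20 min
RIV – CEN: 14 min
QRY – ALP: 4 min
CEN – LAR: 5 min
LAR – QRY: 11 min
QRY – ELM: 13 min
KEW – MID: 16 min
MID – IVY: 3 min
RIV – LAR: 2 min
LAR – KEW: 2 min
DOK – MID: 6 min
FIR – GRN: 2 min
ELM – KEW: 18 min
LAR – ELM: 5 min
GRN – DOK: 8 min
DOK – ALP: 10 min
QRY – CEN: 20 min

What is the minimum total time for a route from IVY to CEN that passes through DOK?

32 min

Shortest IVY→DOK: IVY → MID → DOK = 9
Best DOK to CEN: DOK → GRN → FIR → ELM → LAR → CEN costing 23
Total via DOK: 9 + 23 = 32 min.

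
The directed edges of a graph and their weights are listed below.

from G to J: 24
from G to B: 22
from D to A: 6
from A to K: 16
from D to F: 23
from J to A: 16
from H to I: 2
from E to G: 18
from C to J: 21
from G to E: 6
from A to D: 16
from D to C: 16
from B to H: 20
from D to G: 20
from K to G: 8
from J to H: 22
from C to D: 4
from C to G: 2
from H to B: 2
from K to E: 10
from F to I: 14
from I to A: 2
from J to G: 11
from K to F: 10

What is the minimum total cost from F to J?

64

Candidate routes:
F–I–A–K–G–J: 14+2+16+8+24 = 64
F–I–A–D–G–J: 14+2+16+20+24 = 76
F–I–A–D–C–G–J: 14+2+16+16+2+24 = 74
F–I–A–D–C–J: 14+2+16+16+21 = 69
Cheapest is F–I–A–K–G–J at 64.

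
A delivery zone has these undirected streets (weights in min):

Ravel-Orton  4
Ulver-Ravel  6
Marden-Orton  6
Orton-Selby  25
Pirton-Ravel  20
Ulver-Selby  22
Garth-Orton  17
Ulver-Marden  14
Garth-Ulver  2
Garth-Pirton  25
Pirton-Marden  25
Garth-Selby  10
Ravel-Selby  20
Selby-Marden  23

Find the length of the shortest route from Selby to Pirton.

35 min

Candidate routes:
Selby–Ulver–Ravel–Pirton: 22+6+20 = 48
Selby–Garth–Pirton: 10+25 = 35
Selby–Garth–Ulver–Ravel–Pirton: 10+2+6+20 = 38
Selby–Ravel–Pirton: 20+20 = 40
The minimum is 35 min via Selby–Garth–Pirton.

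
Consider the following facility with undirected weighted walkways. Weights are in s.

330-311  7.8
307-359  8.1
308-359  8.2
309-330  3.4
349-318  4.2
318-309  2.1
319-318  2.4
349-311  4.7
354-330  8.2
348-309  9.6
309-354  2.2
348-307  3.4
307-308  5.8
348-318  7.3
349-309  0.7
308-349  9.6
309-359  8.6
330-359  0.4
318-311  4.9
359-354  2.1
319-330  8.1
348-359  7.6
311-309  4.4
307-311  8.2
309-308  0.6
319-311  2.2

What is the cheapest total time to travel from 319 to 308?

5.1 s

Settle nodes by increasing distance from 319:
319: 0
311: 2.2  (via 319)
318: 2.4  (via 319)
309: 4.5  (via 318)
308: 5.1  (via 309)
Shortest route: 319 → 318 → 309 → 308 = 5.1 s.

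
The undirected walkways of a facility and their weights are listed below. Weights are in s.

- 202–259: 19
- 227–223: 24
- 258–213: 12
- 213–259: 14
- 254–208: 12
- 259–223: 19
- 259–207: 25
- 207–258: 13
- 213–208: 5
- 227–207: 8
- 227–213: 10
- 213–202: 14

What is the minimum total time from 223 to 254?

Running Dijkstra from 223:
223: 0
259: 19  (via 223)
227: 24  (via 223)
207: 32  (via 227)
213: 33  (via 259)
208: 38  (via 213)
202: 38  (via 259)
258: 45  (via 207)
254: 50  (via 208)
Shortest route: 223 → 259 → 213 → 208 → 254 = 50 s.

50 s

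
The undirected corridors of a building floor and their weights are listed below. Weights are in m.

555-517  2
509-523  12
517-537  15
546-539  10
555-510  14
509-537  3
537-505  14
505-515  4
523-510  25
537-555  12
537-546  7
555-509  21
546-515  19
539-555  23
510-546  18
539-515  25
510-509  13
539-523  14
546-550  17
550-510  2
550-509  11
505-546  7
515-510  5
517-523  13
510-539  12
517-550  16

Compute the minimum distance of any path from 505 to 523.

29 m

Settle nodes by increasing distance from 505:
505: 0
515: 4  (via 505)
546: 7  (via 505)
510: 9  (via 515)
550: 11  (via 510)
537: 14  (via 505)
539: 17  (via 546)
509: 17  (via 537)
555: 23  (via 510)
517: 25  (via 555)
523: 29  (via 509)
Shortest route: 505–537–509–523 = 29 m.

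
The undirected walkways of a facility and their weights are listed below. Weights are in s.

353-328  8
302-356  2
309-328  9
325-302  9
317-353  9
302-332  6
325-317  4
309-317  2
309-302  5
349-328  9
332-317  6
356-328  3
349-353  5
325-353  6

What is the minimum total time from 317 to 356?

Shortest distances from 317:
317: 0
309: 2  (via 317)
325: 4  (via 317)
332: 6  (via 317)
302: 7  (via 309)
356: 9  (via 302)
Shortest route: 317–309–302–356 = 9 s.

9 s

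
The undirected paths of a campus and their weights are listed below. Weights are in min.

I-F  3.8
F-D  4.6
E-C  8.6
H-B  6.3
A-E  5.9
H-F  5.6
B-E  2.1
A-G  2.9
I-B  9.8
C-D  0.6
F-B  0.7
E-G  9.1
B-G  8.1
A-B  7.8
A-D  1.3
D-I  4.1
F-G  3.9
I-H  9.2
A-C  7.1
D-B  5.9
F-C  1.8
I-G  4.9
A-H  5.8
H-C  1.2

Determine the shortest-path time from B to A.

4.4 min

Shortest distances from B:
B: 0
F: 0.7  (via B)
E: 2.1  (via B)
C: 2.5  (via F)
D: 3.1  (via C)
H: 3.7  (via C)
A: 4.4  (via D)
Shortest route: B → F → C → D → A = 4.4 min.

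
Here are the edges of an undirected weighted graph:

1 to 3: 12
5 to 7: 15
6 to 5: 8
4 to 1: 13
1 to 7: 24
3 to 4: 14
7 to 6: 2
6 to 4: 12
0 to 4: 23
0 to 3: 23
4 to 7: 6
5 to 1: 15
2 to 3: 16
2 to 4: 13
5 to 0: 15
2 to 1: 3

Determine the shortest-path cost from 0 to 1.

Compare a few routes:
0 - 5 - 1: 15+15 = 30
0 - 3 - 1: 23+12 = 35
Cheapest is 0 - 5 - 1 at 30.

30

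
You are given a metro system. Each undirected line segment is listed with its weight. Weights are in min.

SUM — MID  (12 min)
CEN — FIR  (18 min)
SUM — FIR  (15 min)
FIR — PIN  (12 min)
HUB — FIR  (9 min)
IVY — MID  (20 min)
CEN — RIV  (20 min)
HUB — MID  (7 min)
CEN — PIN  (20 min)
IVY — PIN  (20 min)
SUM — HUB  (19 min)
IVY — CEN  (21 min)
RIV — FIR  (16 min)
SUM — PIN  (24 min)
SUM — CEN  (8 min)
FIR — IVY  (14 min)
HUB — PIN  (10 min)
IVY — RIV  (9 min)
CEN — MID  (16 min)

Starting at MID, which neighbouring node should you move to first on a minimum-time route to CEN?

CEN

Candidate routes:
MID–CEN: 16 = 16
MID–HUB–FIR–CEN: 7+9+18 = 34
MID–SUM–CEN: 12+8 = 20
The minimum is 16 min via MID–CEN.
So from MID the first move is to CEN.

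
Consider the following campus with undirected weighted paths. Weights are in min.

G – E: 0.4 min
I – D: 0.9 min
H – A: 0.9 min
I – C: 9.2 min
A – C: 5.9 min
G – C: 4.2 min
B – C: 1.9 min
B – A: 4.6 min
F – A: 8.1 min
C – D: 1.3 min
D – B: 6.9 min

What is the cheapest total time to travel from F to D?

Running Dijkstra from F:
F: 0
A: 8.1  (via F)
H: 9  (via A)
B: 12.7  (via A)
C: 14  (via A)
D: 15.3  (via C)
Shortest route: F → A → C → D = 15.3 min.

15.3 min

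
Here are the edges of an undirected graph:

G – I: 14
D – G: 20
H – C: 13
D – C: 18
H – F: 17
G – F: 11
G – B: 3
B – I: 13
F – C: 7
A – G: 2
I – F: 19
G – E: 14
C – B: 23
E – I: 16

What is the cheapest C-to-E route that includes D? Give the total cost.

52

Best C to D: C–D costing 18
Shortest D→E: D–G–E = 34
Total via D: 18 + 34 = 52.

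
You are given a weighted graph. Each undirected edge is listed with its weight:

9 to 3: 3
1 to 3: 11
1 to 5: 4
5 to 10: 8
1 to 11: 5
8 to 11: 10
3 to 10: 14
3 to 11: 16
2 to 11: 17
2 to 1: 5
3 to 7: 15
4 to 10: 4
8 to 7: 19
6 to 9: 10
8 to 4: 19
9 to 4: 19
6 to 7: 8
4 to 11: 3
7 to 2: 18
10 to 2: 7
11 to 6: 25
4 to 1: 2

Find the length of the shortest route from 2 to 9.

Compare a few routes:
2–10–3–9: 7+14+3 = 24
2–1–3–9: 5+11+3 = 19
2–1–4–9: 5+2+19 = 26
Cheapest is 2–1–3–9 at 19.

19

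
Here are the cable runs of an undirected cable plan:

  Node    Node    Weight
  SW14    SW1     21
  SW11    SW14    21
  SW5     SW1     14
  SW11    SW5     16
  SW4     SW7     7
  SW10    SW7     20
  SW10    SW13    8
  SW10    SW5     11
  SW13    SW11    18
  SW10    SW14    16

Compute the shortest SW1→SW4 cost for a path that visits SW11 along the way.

83

Shortest SW1→SW11: SW1–SW5–SW11 = 30
Shortest SW11→SW4: SW11–SW13–SW10–SW7–SW4 = 53
Total via SW11: 30 + 53 = 83.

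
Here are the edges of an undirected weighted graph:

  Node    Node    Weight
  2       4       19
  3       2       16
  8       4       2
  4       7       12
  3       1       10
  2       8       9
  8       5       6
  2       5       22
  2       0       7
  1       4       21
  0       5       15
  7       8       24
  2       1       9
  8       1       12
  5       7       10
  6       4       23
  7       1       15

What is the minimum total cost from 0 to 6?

Settle nodes by increasing distance from 0:
0: 0
2: 7  (via 0)
5: 15  (via 0)
1: 16  (via 2)
8: 16  (via 2)
4: 18  (via 8)
3: 23  (via 2)
7: 25  (via 5)
6: 41  (via 4)
Shortest route: 0–2–8–4–6 = 41.

41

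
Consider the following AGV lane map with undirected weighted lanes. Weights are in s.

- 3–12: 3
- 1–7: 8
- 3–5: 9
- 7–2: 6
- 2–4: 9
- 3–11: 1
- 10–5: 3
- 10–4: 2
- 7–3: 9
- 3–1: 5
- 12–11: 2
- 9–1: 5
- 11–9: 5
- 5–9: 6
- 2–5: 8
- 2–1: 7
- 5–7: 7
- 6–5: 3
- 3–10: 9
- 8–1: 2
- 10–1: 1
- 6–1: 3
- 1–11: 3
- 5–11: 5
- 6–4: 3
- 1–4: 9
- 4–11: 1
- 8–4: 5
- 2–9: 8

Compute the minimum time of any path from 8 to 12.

Running Dijkstra from 8:
8: 0
1: 2  (via 8)
10: 3  (via 1)
4: 5  (via 8)
6: 5  (via 1)
11: 5  (via 1)
3: 6  (via 11)
5: 6  (via 10)
9: 7  (via 1)
12: 7  (via 11)
Shortest route: 8 → 1 → 11 → 12 = 7 s.

7 s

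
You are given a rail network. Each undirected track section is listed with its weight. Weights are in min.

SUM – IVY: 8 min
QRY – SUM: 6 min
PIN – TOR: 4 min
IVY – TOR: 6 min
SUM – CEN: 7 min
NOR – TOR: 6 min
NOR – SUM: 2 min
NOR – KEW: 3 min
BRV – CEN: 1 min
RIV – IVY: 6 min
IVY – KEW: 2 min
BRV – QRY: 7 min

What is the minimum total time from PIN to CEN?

Shortest distances from PIN:
PIN: 0
TOR: 4  (via PIN)
NOR: 10  (via TOR)
IVY: 10  (via TOR)
KEW: 12  (via IVY)
SUM: 12  (via NOR)
RIV: 16  (via IVY)
QRY: 18  (via SUM)
CEN: 19  (via SUM)
Shortest route: PIN–TOR–NOR–SUM–CEN = 19 min.

19 min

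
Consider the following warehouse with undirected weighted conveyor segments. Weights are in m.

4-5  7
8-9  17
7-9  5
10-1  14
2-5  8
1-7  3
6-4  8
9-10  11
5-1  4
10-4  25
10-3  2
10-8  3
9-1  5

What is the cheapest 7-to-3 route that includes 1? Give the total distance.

19 m

Best 7 to 1: 7–1 costing 3
Best 1 to 3: 1–10–3 costing 16
Total via 1: 3 + 16 = 19 m.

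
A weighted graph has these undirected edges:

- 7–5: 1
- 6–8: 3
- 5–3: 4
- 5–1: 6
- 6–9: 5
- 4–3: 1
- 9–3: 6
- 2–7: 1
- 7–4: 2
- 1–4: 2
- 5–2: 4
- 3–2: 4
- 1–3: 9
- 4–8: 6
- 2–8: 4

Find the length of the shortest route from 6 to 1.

Settle nodes by increasing distance from 6:
6: 0
8: 3  (via 6)
9: 5  (via 6)
2: 7  (via 8)
7: 8  (via 2)
4: 9  (via 8)
5: 9  (via 7)
3: 10  (via 4)
1: 11  (via 4)
Shortest route: 6 → 8 → 4 → 1 = 11.

11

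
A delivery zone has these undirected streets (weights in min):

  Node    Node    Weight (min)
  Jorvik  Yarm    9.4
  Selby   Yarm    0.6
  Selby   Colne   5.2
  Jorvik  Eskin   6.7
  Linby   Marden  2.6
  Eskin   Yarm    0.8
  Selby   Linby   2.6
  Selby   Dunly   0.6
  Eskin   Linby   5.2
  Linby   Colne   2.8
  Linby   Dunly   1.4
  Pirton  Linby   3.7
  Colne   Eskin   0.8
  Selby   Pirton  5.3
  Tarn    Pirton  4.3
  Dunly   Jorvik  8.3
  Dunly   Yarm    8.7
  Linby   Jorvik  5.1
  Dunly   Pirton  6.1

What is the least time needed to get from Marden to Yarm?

5.2 min

Shortest distances from Marden:
Marden: 0
Linby: 2.6  (via Marden)
Dunly: 4  (via Linby)
Selby: 4.6  (via Dunly)
Yarm: 5.2  (via Selby)
Shortest route: Marden–Linby–Dunly–Selby–Yarm = 5.2 min.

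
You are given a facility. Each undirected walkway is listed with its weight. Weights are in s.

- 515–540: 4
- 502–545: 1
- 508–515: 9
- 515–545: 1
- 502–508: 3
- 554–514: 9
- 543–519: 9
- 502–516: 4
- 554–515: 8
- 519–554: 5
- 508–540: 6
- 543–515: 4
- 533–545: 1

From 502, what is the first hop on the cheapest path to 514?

545

Candidate routes:
502–545–515–554–514: 1+1+8+9 = 19
502–508–515–554–514: 3+9+8+9 = 29
502–545–515–543–519–554–514: 1+1+4+9+5+9 = 29
The minimum is 19 s via 502–545–515–554–514.
So from 502 the first move is to 545.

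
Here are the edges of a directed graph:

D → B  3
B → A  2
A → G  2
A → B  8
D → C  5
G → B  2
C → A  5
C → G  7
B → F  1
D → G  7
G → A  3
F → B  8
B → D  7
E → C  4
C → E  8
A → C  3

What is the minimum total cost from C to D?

16

Compare a few routes:
C - A - B - D: 5+8+7 = 20
C - G - B - D: 7+2+7 = 16
C - G - A - B - D: 7+3+8+7 = 25
The minimum is 16 via C - G - B - D.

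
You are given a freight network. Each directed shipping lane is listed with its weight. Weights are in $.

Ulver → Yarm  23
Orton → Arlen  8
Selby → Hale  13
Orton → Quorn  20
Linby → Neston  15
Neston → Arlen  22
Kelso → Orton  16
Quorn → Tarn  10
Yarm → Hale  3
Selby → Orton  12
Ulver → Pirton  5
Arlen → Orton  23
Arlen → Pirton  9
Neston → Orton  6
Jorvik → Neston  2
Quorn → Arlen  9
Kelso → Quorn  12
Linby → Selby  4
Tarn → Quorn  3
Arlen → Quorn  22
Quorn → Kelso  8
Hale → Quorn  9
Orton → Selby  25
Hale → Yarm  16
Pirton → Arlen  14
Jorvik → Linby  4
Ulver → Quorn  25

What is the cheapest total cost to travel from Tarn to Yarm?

Compare a few routes:
Tarn - Quorn - Arlen - Orton - Selby - Hale - Yarm: 3+9+23+25+13+16 = 89
Tarn - Quorn - Kelso - Orton - Selby - Hale - Yarm: 3+8+16+25+13+16 = 81
The minimum is $81 via Tarn - Quorn - Kelso - Orton - Selby - Hale - Yarm.

$81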